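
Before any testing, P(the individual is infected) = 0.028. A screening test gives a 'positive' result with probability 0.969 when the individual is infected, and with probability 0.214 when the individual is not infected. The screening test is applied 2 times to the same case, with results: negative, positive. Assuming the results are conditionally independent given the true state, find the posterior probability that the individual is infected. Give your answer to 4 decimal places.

Let H be the event that the individual is infected; start with P(H) = 0.028. P('positive'|H) = 0.969, P('positive'|¬H) = 0.214.
Update on result 1 ('negative'): P(H) ← 0.031·0.0280 / (0.031·0.0280 + 0.786·0.9720) = 0.00086800/0.76486 = 0.0011.
Update on result 2 ('positive'): P(H) ← 0.969·0.0011 / (0.969·0.0011 + 0.214·0.9989) = 0.0010997/0.21486 = 0.0051.

Posterior P(H) ≈ 0.0051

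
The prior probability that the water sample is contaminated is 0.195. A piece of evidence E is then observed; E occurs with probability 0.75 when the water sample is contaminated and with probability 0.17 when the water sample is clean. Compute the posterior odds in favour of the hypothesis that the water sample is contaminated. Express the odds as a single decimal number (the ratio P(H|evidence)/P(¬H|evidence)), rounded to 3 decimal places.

Posterior odds ≈ 1.069

Prior odds = 0.195/(1−0.195) = 0.24224. In log-odds, ln(0.24224) = -1.4178.
Add log likelihood ratio: ln(4.4118) = 1.4843.
Posterior log-odds = 0.066432, so posterior odds = exp(0.066432) = 1.0687.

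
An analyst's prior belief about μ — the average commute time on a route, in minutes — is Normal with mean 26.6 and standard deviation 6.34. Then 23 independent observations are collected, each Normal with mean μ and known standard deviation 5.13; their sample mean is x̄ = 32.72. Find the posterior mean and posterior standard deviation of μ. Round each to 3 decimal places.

Posterior mean ≈ 32.551; posterior SD ≈ 1.055

Prior precision 1/τ₀² = 1/6.34² = 0.0248783; data precision n/σ² = 23/5.13² = 0.873963.
Posterior precision = 0.0248783 + 0.873963 = 0.898841, giving posterior SD = 1/√0.898841 = 1.055.
Posterior mean = (0.0248783·26.6 + 0.873963·32.72) / 0.898841 = 32.551.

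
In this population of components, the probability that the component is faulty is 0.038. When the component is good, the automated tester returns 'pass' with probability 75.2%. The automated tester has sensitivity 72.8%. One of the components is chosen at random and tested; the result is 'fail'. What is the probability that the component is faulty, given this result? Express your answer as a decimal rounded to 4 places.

Write H for 'the component is faulty'. Prior odds H:¬H = 0.038/0.962 = 0.039501. For the 'fail' outcome, the likelihood ratio is 0.728/0.248 = 2.9355.
Posterior odds = 0.039501 × 2.9355 = 0.11595, so P(H|E) = 0.11595/(1+0.11595) = 0.1039.

P(H | E) ≈ 0.1039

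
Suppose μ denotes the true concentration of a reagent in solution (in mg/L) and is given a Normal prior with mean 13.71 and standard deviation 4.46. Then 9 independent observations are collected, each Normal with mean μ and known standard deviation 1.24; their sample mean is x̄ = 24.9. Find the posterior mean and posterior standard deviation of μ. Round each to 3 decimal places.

With known σ, the Normal prior is conjugate. Weight on the data is w = (n/σ²)/(n/σ² + 1/τ₀²) = 5.85328/(5.85328+0.0502725) = 0.99148.
Posterior mean = w·x̄ + (1−w)·μ₀ = 0.99148·24.9 + 0.0085156·13.71 = 24.805. Posterior variance = 1/(5.85328+0.0502725) = 0.169390, so SD = 0.412.

Posterior mean ≈ 24.805; posterior SD ≈ 0.412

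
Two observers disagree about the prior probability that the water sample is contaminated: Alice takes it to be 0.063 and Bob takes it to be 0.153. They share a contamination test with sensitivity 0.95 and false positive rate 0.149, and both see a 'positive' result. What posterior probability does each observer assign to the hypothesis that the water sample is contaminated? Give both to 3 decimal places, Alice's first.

P('+'|H) = 0.95, P('+'|¬H) = 0.149.
Alice: numerator 0.95·0.063 = 0.059850; evidence = 0.059850+0.149·0.937 = 0.19946; posterior = 0.300.
Bob: numerator 0.95·0.153 = 0.14535; evidence = 0.14535+0.149·0.847 = 0.27155; posterior = 0.535.

Alice: 0.300; Bob: 0.535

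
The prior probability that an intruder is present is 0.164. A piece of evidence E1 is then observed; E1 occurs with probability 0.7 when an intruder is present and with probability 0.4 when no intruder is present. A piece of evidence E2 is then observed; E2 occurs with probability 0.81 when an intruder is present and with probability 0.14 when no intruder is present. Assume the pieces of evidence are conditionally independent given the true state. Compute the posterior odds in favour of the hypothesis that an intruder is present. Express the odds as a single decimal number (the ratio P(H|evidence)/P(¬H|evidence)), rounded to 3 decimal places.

Prior odds = 0.164/(1−0.164) = 0.19617. In log-odds, ln(0.19617) = -1.6288.
Add log likelihood ratios: ln(1.7500) + ln(5.7857) = 2.3150.
Posterior log-odds = 0.68625, so posterior odds = exp(0.68625) = 1.9862.

Posterior odds ≈ 1.986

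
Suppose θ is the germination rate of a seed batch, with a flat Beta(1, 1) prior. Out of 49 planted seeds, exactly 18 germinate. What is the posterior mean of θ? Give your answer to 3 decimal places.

Posterior mean ≈ 0.373

The binomial likelihood is conjugate to the Beta prior: with 18 successes and 31 failures, the posterior is Beta(1+18, 1+31) = Beta(19, 32).
Posterior mean = α/(α+β) = 19/51 = 0.373.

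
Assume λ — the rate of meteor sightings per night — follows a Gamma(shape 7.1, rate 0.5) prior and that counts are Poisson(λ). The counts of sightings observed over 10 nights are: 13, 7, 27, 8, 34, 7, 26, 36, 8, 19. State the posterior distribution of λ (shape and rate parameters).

Posterior: Gamma(shape=192.1, rate=10.5)

Total count ∑xᵢ = 185 over n = 10 nights.
Gamma is conjugate to the Poisson likelihood: posterior is Gamma(shape = 7.1+185 = 192.1, rate = 0.5+10 = 10.5).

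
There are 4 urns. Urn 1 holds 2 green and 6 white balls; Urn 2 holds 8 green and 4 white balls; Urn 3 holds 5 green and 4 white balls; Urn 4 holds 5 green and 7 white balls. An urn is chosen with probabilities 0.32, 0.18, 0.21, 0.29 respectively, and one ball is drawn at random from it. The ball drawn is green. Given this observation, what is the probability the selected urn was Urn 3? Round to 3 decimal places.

P(green|Urn 1) = 0.25; P(green|Urn 2) = 0.6667; P(green|Urn 3) = 0.5556; P(green|Urn 4) = 0.4167.
Prior × likelihood for each source: 0.32·0.25=0.08000, 0.18·0.6667=0.1200, 0.21·0.5556=0.1167, 0.29·0.4167=0.1208. Summing gives P(green) = 0.43750.
P(Urn 3 | green) = 0.1167 / 0.43750 = 0.267.

Posterior probability ≈ 0.267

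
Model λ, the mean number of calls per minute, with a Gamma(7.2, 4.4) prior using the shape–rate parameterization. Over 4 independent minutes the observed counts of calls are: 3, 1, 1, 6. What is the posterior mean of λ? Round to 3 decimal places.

Posterior mean ≈ 2.167

The Poisson likelihood adds the total count to the shape and the number of exposure periods to the rate. Here ∑xᵢ = 11 and n = 4, so shape 7.2→18.2 and rate 4.4→8.4.
Posterior mean = shape/rate = 18.2/8.4 = 2.167.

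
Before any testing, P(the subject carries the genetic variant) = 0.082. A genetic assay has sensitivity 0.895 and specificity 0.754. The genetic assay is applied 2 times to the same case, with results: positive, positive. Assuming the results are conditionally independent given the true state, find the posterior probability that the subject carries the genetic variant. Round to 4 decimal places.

Let H be the event that the subject carries the genetic variant; start with P(H) = 0.082. P('positive'|H) = 0.895, P('positive'|¬H) = 0.246.
Update on result 1 ('positive'): P(H) ← 0.895·0.0820 / (0.895·0.0820 + 0.246·0.9180) = 0.073390/0.29922 = 0.2453.
Update on result 2 ('positive'): P(H) ← 0.895·0.2453 / (0.895·0.2453 + 0.246·0.7547) = 0.21952/0.40518 = 0.5418.

Posterior P(H) ≈ 0.5418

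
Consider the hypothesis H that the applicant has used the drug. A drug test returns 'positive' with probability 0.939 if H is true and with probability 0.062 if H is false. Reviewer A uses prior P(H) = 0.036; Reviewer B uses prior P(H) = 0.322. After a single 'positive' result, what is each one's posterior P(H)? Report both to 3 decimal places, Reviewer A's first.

Reviewer A: 0.361; Reviewer B: 0.878

P('+'|H) = 0.939, P('+'|¬H) = 0.062.
Reviewer A: numerator 0.939·0.036 = 0.033804; evidence = 0.033804+0.062·0.964 = 0.093572; posterior = 0.361.
Reviewer B: numerator 0.939·0.322 = 0.30236; evidence = 0.30236+0.062·0.678 = 0.34439; posterior = 0.878.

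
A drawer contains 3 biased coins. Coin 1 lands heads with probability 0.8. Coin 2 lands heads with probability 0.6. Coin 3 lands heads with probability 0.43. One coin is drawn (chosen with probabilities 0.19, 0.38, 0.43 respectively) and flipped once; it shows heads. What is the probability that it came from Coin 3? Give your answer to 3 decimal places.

Posterior probability ≈ 0.327

P(heads|C1) = 0.8; P(heads|C2) = 0.6; P(heads|C3) = 0.43.
Prior × likelihood for each source: 0.19·0.8=0.1520, 0.38·0.6=0.2280, 0.43·0.43=0.1849. Summing gives P(heads) = 0.56490.
P(Coin 3 | heads) = 0.1849 / 0.56490 = 0.327.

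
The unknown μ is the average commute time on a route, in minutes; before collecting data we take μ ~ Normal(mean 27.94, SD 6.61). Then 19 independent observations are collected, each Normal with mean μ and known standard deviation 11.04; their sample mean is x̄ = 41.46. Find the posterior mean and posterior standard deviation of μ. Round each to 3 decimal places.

Posterior mean ≈ 39.729; posterior SD ≈ 2.365

Prior precision 1/τ₀² = 1/6.61² = 0.0228874; data precision n/σ² = 19/11.04² = 0.155889.
Posterior precision = 0.0228874 + 0.155889 = 0.178776, giving posterior SD = 1/√0.178776 = 2.365.
Posterior mean = (0.0228874·27.94 + 0.155889·41.46) / 0.178776 = 39.729.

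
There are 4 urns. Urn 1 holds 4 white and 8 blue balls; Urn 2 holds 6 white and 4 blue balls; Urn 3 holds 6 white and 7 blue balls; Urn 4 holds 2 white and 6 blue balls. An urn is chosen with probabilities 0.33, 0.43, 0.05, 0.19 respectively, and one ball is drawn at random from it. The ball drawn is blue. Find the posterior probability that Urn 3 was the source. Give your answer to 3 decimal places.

Tabulate prior·likelihood by source: [1] prior 0.33, lik 0.6667, product 0.2200; [2] prior 0.43, lik 0.4, product 0.1720; [3] prior 0.05, lik 0.5385, product 0.02692; [4] prior 0.19, lik 0.75, product 0.1425.
Normalizing constant = 0.56142; the posterior for Urn 3 is its product over the sum, 0.02692/0.56142 = 0.048.

Posterior probability ≈ 0.048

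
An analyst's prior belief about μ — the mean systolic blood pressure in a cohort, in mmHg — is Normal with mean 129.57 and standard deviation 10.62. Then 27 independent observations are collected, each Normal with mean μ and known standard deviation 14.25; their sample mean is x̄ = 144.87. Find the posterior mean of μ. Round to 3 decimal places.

Posterior mean ≈ 143.914

With known σ, the Normal prior is conjugate. Weight on the data is w = (n/σ²)/(n/σ² + 1/τ₀²) = 0.132964/(0.132964+0.00886647) = 0.93749.
Posterior mean = w·x̄ + (1−w)·μ₀ = 0.93749·144.87 + 0.062515·129.57 = 143.914.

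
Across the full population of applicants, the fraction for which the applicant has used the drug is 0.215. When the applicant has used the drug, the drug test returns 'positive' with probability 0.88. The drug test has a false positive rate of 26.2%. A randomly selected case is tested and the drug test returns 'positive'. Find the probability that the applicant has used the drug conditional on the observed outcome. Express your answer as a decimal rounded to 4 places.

P(H | E) ≈ 0.4791

Write H for 'the applicant has used the drug'. Prior odds H:¬H = 0.215/0.785 = 0.27389. For the 'positive' outcome, the likelihood ratio is 0.88/0.262 = 3.3588.
Posterior odds = 0.27389 × 3.3588 = 0.91992, so P(H|E) = 0.91992/(1+0.91992) = 0.4791.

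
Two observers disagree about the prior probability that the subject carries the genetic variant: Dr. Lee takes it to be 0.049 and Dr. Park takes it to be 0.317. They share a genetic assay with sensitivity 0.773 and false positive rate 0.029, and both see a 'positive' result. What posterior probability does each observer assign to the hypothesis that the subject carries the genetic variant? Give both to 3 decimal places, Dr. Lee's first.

The likelihood ratio for a 'positive' result is 0.773/0.029 = 26.655.
Dr. Lee: prior odds 0.049/0.951 = 0.051525; posterior odds 1.3734; posterior probability 0.579.
Dr. Park: prior odds 0.317/0.683 = 0.46413; posterior odds 12.371; posterior probability 0.925.

Dr. Lee: 0.579; Dr. Park: 0.925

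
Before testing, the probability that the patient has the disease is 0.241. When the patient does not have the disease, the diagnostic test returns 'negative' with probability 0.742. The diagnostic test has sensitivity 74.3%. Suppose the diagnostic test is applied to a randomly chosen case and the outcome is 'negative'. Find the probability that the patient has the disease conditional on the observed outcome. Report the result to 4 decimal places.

P(H | E) ≈ 0.0991

Write H for 'the patient has the disease'. Prior odds H:¬H = 0.241/0.759 = 0.31752. For the 'negative' outcome, the likelihood ratio is 0.257/0.742 = 0.34636.
Posterior odds = 0.31752 × 0.34636 = 0.10998, so P(H|E) = 0.10998/(1+0.10998) = 0.0991.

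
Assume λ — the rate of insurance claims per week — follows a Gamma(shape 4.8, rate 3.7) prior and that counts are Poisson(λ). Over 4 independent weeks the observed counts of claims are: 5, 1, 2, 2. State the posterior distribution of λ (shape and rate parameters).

The Poisson likelihood adds the total count to the shape and the number of exposure periods to the rate. Here ∑xᵢ = 10 and n = 4, so shape 4.8→14.8 and rate 3.7→7.7.

Posterior: Gamma(shape=14.8, rate=7.7)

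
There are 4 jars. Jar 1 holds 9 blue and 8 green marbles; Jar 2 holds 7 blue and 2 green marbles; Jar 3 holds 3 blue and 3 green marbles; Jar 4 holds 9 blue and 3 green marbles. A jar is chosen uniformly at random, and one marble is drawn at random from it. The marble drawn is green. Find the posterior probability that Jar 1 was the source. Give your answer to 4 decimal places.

Posterior probability ≈ 0.3262

P(green|Jar 1) = 0.4706; P(green|Jar 2) = 0.2222; P(green|Jar 3) = 0.5; P(green|Jar 4) = 0.25.
Prior × likelihood for each source: 0.25·0.4706=0.1176, 0.25·0.2222=0.05556, 0.25·0.5=0.1250, 0.25·0.25=0.06250. Summing gives P(green) = 0.36070.
P(Jar 1 | green) = 0.1176 / 0.36070 = 0.3262.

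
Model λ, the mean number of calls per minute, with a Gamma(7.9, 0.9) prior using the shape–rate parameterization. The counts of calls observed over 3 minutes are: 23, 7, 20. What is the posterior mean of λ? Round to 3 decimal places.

Posterior mean ≈ 14.846

The Poisson likelihood adds the total count to the shape and the number of exposure periods to the rate. Here ∑xᵢ = 50 and n = 3, so shape 7.9→57.9 and rate 0.9→3.9.
Posterior mean = shape/rate = 57.9/3.9 = 14.846.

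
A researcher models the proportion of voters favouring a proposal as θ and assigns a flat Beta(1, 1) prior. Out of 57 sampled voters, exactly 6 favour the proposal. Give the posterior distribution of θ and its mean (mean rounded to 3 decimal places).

Posterior: Beta(7, 52); mean ≈ 0.119

Observing 6 successes and 51 failures updates Beta(1, 1) by adding the success and failure counts to the two shape parameters: α = 1+6 = 7, β = 1+51 = 52.
Posterior mean = α/(α+β) = 7/59 = 0.119.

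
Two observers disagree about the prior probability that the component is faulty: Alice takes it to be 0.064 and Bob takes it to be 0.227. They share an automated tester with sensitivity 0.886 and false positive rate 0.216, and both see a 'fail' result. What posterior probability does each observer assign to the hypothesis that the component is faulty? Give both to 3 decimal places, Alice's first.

The likelihood ratio for a 'fail' result is 0.886/0.216 = 4.1019.
Alice: prior odds 0.064/0.936 = 0.068376; posterior odds 0.28047; posterior probability 0.219.
Bob: prior odds 0.227/0.773 = 0.29366; posterior odds 1.2046; posterior probability 0.546.

Alice: 0.219; Bob: 0.546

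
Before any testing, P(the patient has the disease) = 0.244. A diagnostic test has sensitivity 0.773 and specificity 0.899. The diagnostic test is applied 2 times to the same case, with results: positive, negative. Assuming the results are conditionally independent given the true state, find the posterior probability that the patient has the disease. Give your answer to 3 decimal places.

Let H be the event that the patient has the disease; start with P(H) = 0.244. P('positive'|H) = 0.773, P('positive'|¬H) = 0.101.
Update on result 1 ('positive'): P(H) ← 0.773·0.2440 / (0.773·0.2440 + 0.101·0.7560) = 0.18861/0.26497 = 0.7118.
Update on result 2 ('negative'): P(H) ← 0.227·0.7118 / (0.227·0.7118 + 0.899·0.2882) = 0.16159/0.42065 = 0.3841.

Posterior P(H) ≈ 0.384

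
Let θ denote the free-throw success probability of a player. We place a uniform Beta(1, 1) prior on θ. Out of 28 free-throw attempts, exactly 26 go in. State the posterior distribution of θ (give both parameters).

The binomial likelihood is conjugate to the Beta prior: with 26 successes and 2 failures, the posterior is Beta(1+26, 1+2) = Beta(27, 3).

Posterior: Beta(27, 3)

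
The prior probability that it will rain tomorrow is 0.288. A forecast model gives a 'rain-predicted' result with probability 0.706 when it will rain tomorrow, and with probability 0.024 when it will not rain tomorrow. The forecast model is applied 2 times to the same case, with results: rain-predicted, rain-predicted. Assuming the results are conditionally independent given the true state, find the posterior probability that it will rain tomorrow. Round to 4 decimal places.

Posterior P(H) ≈ 0.9972

With H the event that it will rain tomorrow, the joint likelihood of the observed sequence is P(data|H) = 0.706·0.706 = 0.49844 and P(data|¬H) = 0.024·0.024 = 0.00057600.
Bayes: P(H|data) = 0.288·0.49844 / (0.288·0.49844 + 0.712·0.00057600) = 0.14355/0.14396 = 0.9972.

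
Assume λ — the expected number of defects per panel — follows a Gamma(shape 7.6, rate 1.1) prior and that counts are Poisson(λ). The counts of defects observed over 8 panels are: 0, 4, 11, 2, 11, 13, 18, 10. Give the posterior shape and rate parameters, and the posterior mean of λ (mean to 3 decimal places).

Posterior: Gamma(shape=76.6, rate=9.1); mean ≈ 8.418

Total count ∑xᵢ = 69 over n = 8 panels.
Gamma is conjugate to the Poisson likelihood: posterior is Gamma(shape = 7.6+69 = 76.6, rate = 1.1+8 = 9.1).
E[λ | data] = 76.6/9.1 = 8.418.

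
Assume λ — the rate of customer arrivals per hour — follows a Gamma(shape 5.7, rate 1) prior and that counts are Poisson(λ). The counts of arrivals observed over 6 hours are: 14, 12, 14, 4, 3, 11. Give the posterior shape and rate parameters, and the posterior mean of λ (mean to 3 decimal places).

Posterior: Gamma(shape=63.7, rate=7); mean ≈ 9.100

The Poisson likelihood adds the total count to the shape and the number of exposure periods to the rate. Here ∑xᵢ = 58 and n = 6, so shape 5.7→63.7 and rate 1→7.
E[λ | data] = 63.7/7 = 9.100.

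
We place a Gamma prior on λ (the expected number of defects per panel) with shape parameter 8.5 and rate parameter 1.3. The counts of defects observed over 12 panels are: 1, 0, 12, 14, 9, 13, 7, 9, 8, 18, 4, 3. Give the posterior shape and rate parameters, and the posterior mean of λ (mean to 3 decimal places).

The Poisson likelihood adds the total count to the shape and the number of exposure periods to the rate. Here ∑xᵢ = 98 and n = 12, so shape 8.5→106.5 and rate 1.3→13.3.
E[λ | data] = 106.5/13.3 = 8.008.

Posterior: Gamma(shape=106.5, rate=13.3); mean ≈ 8.008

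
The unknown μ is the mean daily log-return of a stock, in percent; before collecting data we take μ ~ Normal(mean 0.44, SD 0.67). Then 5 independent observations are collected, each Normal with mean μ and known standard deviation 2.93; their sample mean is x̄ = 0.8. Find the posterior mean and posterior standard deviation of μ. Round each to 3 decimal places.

Posterior mean ≈ 0.515; posterior SD ≈ 0.597

With known σ, the Normal prior is conjugate. Weight on the data is w = (n/σ²)/(n/σ² + 1/τ₀²) = 0.582418/(0.582418+2.22767) = 0.20726.
Posterior mean = w·x̄ + (1−w)·μ₀ = 0.20726·0.8 + 0.79274·0.44 = 0.515. Posterior variance = 1/(0.582418+2.22767) = 0.355861, so SD = 0.597.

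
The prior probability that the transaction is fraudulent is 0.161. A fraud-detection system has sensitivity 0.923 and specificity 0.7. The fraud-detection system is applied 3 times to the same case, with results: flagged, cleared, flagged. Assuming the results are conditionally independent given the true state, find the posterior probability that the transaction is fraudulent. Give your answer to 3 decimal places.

With H the event that the transaction is fraudulent, the joint likelihood of the observed sequence is P(data|H) = 0.923·0.077·0.923 = 0.065599 and P(data|¬H) = 0.3·0.7·0.3 = 0.063000.
Bayes: P(H|data) = 0.161·0.065599 / (0.161·0.065599 + 0.839·0.063000) = 0.010561/0.063418 = 0.1665.

Posterior P(H) ≈ 0.167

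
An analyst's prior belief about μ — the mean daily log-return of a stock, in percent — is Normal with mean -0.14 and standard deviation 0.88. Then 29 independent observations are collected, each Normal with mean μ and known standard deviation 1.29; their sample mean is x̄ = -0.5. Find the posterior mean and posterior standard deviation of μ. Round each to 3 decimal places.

Posterior mean ≈ -0.475; posterior SD ≈ 0.231

With known σ, the Normal prior is conjugate. Weight on the data is w = (n/σ²)/(n/σ² + 1/τ₀²) = 17.4268/(17.4268+1.29132) = 0.93101.
Posterior mean = w·x̄ + (1−w)·μ₀ = 0.93101·-0.5 + 0.068988·-0.14 = -0.475. Posterior variance = 1/(17.4268+1.29132) = 0.0534241, so SD = 0.231.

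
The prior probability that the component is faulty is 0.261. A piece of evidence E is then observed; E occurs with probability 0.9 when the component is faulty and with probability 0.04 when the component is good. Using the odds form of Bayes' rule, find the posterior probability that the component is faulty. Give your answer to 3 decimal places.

Prior odds = 0.261/(1−0.261) = 0.35318.
Likelihood ratio for E = 0.9/0.04 = 22.500.
Posterior odds = prior odds × LR = 7.9465.
Posterior probability = odds/(1+odds) = 7.9465/8.9465 = 0.888.

Posterior probability ≈ 0.888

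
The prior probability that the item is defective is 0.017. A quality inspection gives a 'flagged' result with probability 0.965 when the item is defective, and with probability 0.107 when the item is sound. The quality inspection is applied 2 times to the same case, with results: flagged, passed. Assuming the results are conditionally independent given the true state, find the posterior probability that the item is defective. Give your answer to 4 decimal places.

With H the event that the item is defective, the joint likelihood of the observed sequence is P(data|H) = 0.965·0.035 = 0.033775 and P(data|¬H) = 0.107·0.893 = 0.095551.
Bayes: P(H|data) = 0.017·0.033775 / (0.017·0.033775 + 0.983·0.095551) = 0.00057418/0.094501 = 0.0061.

Posterior P(H) ≈ 0.0061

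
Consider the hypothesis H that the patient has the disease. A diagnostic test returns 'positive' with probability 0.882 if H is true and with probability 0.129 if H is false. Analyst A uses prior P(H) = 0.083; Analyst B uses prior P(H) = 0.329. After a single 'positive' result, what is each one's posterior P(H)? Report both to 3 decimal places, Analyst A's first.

Analyst A: 0.382; Analyst B: 0.770

P('+'|H) = 0.882, P('+'|¬H) = 0.129.
Analyst A: numerator 0.882·0.083 = 0.073206; evidence = 0.073206+0.129·0.917 = 0.19150; posterior = 0.382.
Analyst B: numerator 0.882·0.329 = 0.29018; evidence = 0.29018+0.129·0.671 = 0.37674; posterior = 0.770.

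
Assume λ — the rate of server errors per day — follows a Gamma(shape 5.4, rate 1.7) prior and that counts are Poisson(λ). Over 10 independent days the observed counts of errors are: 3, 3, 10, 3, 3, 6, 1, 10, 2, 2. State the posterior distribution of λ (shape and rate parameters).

Posterior: Gamma(shape=48.4, rate=11.7)

Total count ∑xᵢ = 43 over n = 10 days.
Gamma is conjugate to the Poisson likelihood: posterior is Gamma(shape = 5.4+43 = 48.4, rate = 1.7+10 = 11.7).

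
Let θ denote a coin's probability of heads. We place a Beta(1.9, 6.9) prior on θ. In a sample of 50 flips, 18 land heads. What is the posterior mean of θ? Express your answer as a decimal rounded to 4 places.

Posterior mean ≈ 0.3384

Observing 18 successes and 32 failures updates Beta(1.9, 6.9) by adding the success and failure counts to the two shape parameters: α = 1.9+18 = 19.9, β = 6.9+32 = 38.9.
E[θ | data] = 19.9/(19.9+38.9) = 0.3384.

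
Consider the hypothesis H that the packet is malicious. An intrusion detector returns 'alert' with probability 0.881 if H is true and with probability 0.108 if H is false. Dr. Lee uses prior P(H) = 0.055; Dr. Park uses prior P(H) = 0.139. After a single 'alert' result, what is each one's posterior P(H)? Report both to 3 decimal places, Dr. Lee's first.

P('+'|H) = 0.881, P('+'|¬H) = 0.108.
Dr. Lee: numerator 0.881·0.055 = 0.048455; evidence = 0.048455+0.108·0.945 = 0.15052; posterior = 0.322.
Dr. Park: numerator 0.881·0.139 = 0.12246; evidence = 0.12246+0.108·0.861 = 0.21545; posterior = 0.568.

Dr. Lee: 0.322; Dr. Park: 0.568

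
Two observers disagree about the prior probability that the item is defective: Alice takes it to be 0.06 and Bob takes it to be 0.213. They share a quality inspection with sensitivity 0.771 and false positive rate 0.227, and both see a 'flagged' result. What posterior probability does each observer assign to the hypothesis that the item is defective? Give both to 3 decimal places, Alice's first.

P('+'|H) = 0.771, P('+'|¬H) = 0.227.
Alice: numerator 0.771·0.06 = 0.046260; evidence = 0.046260+0.227·0.94 = 0.25964; posterior = 0.178.
Bob: numerator 0.771·0.213 = 0.16422; evidence = 0.16422+0.227·0.787 = 0.34287; posterior = 0.479.

Alice: 0.178; Bob: 0.479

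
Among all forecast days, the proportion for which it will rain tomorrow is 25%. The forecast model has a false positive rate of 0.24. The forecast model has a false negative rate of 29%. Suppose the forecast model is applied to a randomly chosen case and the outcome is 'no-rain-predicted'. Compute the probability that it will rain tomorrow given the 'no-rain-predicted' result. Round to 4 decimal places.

P(H | E) ≈ 0.1128

Let H be the event that it will rain tomorrow. P(H) = 0.25, so P(¬H) = 0.75. With E the 'no-rain-predicted' result, P(E|H) = 0.29 and P(E|¬H) = 0.76.
P(E) = 0.29·0.25 + 0.76·0.75 = 0.072500 + 0.57000 = 0.64250.
By Bayes' theorem, P(H|E) = 0.072500 / 0.64250 = 0.1128.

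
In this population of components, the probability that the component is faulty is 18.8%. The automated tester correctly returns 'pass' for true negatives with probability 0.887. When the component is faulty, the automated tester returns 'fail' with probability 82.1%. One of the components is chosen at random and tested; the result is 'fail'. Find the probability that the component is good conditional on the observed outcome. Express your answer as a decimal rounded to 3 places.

P(¬H | E) ≈ 0.373

Write H for 'the component is faulty'. Prior odds H:¬H = 0.188/0.812 = 0.23153. For the 'fail' outcome, the likelihood ratio is 0.821/0.113 = 7.2655.
Posterior odds = 0.23153 × 7.2655 = 1.6822, so P(H|E) = 1.6822/(1+1.6822) = 0.627. Then P(¬H|E) = 1 − 0.627 = 0.373.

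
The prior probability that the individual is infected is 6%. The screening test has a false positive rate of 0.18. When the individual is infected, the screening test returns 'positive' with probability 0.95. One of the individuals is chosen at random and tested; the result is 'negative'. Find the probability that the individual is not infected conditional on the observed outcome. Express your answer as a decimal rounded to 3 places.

Write H for 'the individual is infected'. Prior odds H:¬H = 0.06/0.94 = 0.063830. For the 'negative' outcome, the likelihood ratio is 0.05/0.82 = 0.060976.
Posterior odds = 0.063830 × 0.060976 = 0.0038921, so P(H|E) = 0.0038921/(1+0.0038921) = 0.004. Then P(¬H|E) = 1 − 0.004 = 0.996.

P(¬H | E) ≈ 0.996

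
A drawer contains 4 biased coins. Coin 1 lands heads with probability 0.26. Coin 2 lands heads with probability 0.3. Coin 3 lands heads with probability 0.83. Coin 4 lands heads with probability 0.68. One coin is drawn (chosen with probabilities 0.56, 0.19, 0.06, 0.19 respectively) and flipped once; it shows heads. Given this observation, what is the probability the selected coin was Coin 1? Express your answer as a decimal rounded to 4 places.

Posterior probability ≈ 0.3816

Tabulate prior·likelihood by source: [1] prior 0.56, lik 0.26, product 0.1456; [2] prior 0.19, lik 0.3, product 0.05700; [3] prior 0.06, lik 0.83, product 0.04980; [4] prior 0.19, lik 0.68, product 0.1292.
Normalizing constant = 0.38160; the posterior for Coin 1 is its product over the sum, 0.1456/0.38160 = 0.3816.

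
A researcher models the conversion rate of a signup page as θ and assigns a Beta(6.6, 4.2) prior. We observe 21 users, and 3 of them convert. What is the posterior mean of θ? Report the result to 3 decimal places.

Posterior mean ≈ 0.302

Observing 3 successes and 18 failures updates Beta(6.6, 4.2) by adding the success and failure counts to the two shape parameters: α = 6.6+3 = 9.6, β = 4.2+18 = 22.2.
Posterior mean = α/(α+β) = 9.6/31.8 = 0.302.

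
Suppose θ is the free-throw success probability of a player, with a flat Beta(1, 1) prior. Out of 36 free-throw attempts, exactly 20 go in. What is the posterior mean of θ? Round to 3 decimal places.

Observing 20 successes and 16 failures updates Beta(1, 1) by adding the success and failure counts to the two shape parameters: α = 1+20 = 21, β = 1+16 = 17.
Posterior mean = α/(α+β) = 21/38 = 0.553.

Posterior mean ≈ 0.553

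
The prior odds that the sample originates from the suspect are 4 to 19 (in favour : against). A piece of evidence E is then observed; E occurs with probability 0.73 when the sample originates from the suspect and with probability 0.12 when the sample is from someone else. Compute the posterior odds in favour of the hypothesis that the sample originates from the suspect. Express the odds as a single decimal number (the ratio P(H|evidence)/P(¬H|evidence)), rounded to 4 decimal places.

Posterior odds ≈ 1.2807

Prior odds = 4/19 = 0.21053. In log-odds, ln(0.21053) = -1.5581.
Add log likelihood ratio: ln(6.0833) = 1.8056.
Posterior log-odds = 0.24741, so posterior odds = exp(0.24741) = 1.2807.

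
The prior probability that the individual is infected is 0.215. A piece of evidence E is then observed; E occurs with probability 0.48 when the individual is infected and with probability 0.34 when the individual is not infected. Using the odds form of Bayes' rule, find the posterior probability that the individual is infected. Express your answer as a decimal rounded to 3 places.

Posterior probability ≈ 0.279

Prior odds = 0.215/(1−0.215) = 0.27389. In log-odds, ln(0.27389) = -1.2950.
Add log likelihood ratio: ln(1.4118) = 0.34484.
Posterior log-odds = -0.95021, so posterior odds = exp(-0.95021) = 0.38666. Converting, P(H|E) = 0.38666/1.3867 = 0.279.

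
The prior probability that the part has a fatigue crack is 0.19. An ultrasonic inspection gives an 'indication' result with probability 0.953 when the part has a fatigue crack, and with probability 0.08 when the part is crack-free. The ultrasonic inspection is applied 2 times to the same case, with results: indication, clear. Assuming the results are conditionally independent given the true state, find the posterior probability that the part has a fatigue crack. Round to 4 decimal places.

With H the event that the part has a fatigue crack, the joint likelihood of the observed sequence is P(data|H) = 0.953·0.047 = 0.044791 and P(data|¬H) = 0.08·0.92 = 0.073600.
Bayes: P(H|data) = 0.19·0.044791 / (0.19·0.044791 + 0.81·0.073600) = 0.0085103/0.068126 = 0.1249.

Posterior P(H) ≈ 0.1249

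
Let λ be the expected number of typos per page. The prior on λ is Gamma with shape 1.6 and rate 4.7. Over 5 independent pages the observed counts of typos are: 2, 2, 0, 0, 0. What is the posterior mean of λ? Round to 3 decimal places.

Posterior mean ≈ 0.577

The Poisson likelihood adds the total count to the shape and the number of exposure periods to the rate. Here ∑xᵢ = 4 and n = 5, so shape 1.6→5.6 and rate 4.7→9.7.
E[λ | data] = 5.6/9.7 = 0.577.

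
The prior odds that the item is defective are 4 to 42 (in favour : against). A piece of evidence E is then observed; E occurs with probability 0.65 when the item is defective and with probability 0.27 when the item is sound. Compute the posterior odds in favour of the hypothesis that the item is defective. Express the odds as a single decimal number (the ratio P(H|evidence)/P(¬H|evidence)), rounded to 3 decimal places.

Prior odds = 4/42 = 0.095238. In log-odds, ln(0.095238) = -2.3514.
Add log likelihood ratio: ln(2.4074) = 0.87855.
Posterior log-odds = -1.4728, so posterior odds = exp(-1.4728) = 0.22928.

Posterior odds ≈ 0.229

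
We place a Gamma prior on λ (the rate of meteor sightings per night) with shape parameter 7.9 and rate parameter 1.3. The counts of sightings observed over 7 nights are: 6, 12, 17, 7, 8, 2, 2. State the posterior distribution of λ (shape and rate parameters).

Posterior: Gamma(shape=61.9, rate=8.3)

Total count ∑xᵢ = 54 over n = 7 nights.
Gamma is conjugate to the Poisson likelihood: posterior is Gamma(shape = 7.9+54 = 61.9, rate = 1.3+7 = 8.3).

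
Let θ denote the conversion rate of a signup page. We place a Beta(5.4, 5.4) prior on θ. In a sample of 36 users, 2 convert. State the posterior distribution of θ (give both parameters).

The binomial likelihood is conjugate to the Beta prior: with 2 successes and 34 failures, the posterior is Beta(5.4+2, 5.4+34) = Beta(7.4, 39.4).

Posterior: Beta(7.4, 39.4)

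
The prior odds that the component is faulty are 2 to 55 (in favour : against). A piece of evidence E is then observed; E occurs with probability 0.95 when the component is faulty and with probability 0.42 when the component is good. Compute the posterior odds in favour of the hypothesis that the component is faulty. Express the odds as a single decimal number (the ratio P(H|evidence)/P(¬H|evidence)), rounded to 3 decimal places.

Posterior odds ≈ 0.082

Prior odds = 2/55 = 0.036364. In log-odds, ln(0.036364) = -3.3142.
Add log likelihood ratio: ln(2.2619) = 0.81621.
Posterior log-odds = -2.4980, so posterior odds = exp(-2.4980) = 0.082251.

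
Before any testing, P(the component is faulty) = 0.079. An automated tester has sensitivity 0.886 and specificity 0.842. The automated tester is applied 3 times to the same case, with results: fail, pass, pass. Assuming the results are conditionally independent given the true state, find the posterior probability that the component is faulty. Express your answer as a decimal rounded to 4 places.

Posterior P(H) ≈ 0.0087

With H the event that the component is faulty, the joint likelihood of the observed sequence is P(data|H) = 0.886·0.114·0.114 = 0.011514 and P(data|¬H) = 0.158·0.842·0.842 = 0.11202.
Bayes: P(H|data) = 0.079·0.011514 / (0.079·0.011514 + 0.921·0.11202) = 0.00090964/0.10408 = 0.0087.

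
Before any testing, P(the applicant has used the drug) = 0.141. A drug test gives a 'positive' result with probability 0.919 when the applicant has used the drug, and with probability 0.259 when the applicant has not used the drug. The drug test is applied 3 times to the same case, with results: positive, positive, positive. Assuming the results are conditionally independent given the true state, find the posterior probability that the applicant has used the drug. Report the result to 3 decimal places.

With H the event that the applicant has used the drug, the joint likelihood of the observed sequence is P(data|H) = 0.919·0.919·0.919 = 0.77615 and P(data|¬H) = 0.259·0.259·0.259 = 0.017374.
Bayes: P(H|data) = 0.141·0.77615 / (0.141·0.77615 + 0.859·0.017374) = 0.10944/0.12436 = 0.8800.

Posterior P(H) ≈ 0.880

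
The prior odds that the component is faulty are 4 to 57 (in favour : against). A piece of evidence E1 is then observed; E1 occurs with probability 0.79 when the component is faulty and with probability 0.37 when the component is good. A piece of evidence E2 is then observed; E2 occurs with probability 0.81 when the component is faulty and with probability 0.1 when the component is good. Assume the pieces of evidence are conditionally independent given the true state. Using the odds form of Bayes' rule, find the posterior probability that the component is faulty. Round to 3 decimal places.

Prior odds = 4/57 = 0.070175. In log-odds, ln(0.070175) = -2.6568.
Add log likelihood ratios: ln(2.1351) + ln(8.1000) = 2.8504.
Posterior log-odds = 0.19364, so posterior odds = exp(0.19364) = 1.2137. Converting, P(H|E) = 1.2137/2.2137 = 0.548.

Posterior probability ≈ 0.548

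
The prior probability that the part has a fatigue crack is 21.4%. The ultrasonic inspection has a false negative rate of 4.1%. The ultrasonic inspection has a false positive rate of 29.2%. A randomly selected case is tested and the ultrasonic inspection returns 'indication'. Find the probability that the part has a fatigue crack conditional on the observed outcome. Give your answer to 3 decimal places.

P(H | E) ≈ 0.472

Let H be the event that the part has a fatigue crack. P(H) = 0.214, so P(¬H) = 0.786. With E the 'indication' result, P(E|H) = 0.959 and P(E|¬H) = 0.292.
P(E) = 0.959·0.214 + 0.292·0.786 = 0.20523 + 0.22951 = 0.43474.
By Bayes' theorem, P(H|E) = 0.20523 / 0.43474 = 0.472.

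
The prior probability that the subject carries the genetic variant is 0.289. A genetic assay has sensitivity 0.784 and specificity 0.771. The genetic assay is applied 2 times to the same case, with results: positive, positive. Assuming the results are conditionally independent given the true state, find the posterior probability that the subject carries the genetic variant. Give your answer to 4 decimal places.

Posterior P(H) ≈ 0.8265

Let H be the event that the subject carries the genetic variant; start with P(H) = 0.289. P('positive'|H) = 0.784, P('positive'|¬H) = 0.229.
Update on result 1 ('positive'): P(H) ← 0.784·0.2890 / (0.784·0.2890 + 0.229·0.7110) = 0.22658/0.38940 = 0.5819.
Update on result 2 ('positive'): P(H) ← 0.784·0.5819 / (0.784·0.5819 + 0.229·0.4181) = 0.45618/0.55194 = 0.8265.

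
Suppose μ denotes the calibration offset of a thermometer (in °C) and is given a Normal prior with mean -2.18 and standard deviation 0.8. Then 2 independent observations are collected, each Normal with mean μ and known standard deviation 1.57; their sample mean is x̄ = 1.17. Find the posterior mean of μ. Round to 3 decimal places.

Posterior mean ≈ -1.035

With known σ, the Normal prior is conjugate. Weight on the data is w = (n/σ²)/(n/σ² + 1/τ₀²) = 0.811392/(0.811392+1.56250) = 0.34180.
Posterior mean = w·x̄ + (1−w)·μ₀ = 0.34180·1.17 + 0.65820·-2.18 = -1.035.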